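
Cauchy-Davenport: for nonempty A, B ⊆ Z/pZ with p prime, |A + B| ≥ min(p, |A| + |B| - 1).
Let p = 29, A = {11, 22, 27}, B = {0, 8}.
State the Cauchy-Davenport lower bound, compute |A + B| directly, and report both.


Cauchy-Davenport: |A + B| ≥ min(p, |A| + |B| - 1) for A, B nonempty in Z/pZ.
|A| = 3, |B| = 2, p = 29.
CD lower bound = min(29, 3 + 2 - 1) = min(29, 4) = 4.
Compute A + B mod 29 directly:
a = 11: 11+0=11, 11+8=19
a = 22: 22+0=22, 22+8=1
a = 27: 27+0=27, 27+8=6
A + B = {1, 6, 11, 19, 22, 27}, so |A + B| = 6.
Verify: 6 ≥ 4? Yes ✓.

CD lower bound = 4, actual |A + B| = 6.


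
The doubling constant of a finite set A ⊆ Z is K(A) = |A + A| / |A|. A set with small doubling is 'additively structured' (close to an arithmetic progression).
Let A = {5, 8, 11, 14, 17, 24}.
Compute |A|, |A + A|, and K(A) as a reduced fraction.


|A| = 6.
Compute A + A by enumerating all 36 pairs.
A + A = {10, 13, 16, 19, 22, 25, 28, 29, 31, 32, 34, 35, 38, 41, 48}, so |A + A| = 15.
K = |A + A| / |A| = 15/6 = 5/2 ≈ 2.5000.
Reference: AP of size 6 gives K = 11/6 ≈ 1.8333; a fully generic set of size 6 gives K ≈ 3.5000.

|A| = 6, |A + A| = 15, K = 15/6 = 5/2.


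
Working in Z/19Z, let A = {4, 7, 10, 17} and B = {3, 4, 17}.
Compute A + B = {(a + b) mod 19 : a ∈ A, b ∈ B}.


Work in Z/19Z: reduce every sum a + b modulo 19.
Enumerate all 12 pairs:
a = 4: 4+3=7, 4+4=8, 4+17=2
a = 7: 7+3=10, 7+4=11, 7+17=5
a = 10: 10+3=13, 10+4=14, 10+17=8
a = 17: 17+3=1, 17+4=2, 17+17=15
Distinct residues collected: {1, 2, 5, 7, 8, 10, 11, 13, 14, 15}
|A + B| = 10 (out of 19 total residues).

A + B = {1, 2, 5, 7, 8, 10, 11, 13, 14, 15}


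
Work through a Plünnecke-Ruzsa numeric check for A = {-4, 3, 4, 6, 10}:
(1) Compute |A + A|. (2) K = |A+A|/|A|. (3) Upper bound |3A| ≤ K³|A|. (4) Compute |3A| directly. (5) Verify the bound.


|A| = 5.
Step 1: Compute A + A by enumerating all 25 pairs.
A + A = {-8, -1, 0, 2, 6, 7, 8, 9, 10, 12, 13, 14, 16, 20}, so |A + A| = 14.
Step 2: Doubling constant K = |A + A|/|A| = 14/5 = 14/5 ≈ 2.8000.
Step 3: Plünnecke-Ruzsa gives |3A| ≤ K³·|A| = (2.8000)³ · 5 ≈ 109.7600.
Step 4: Compute 3A = A + A + A directly by enumerating all triples (a,b,c) ∈ A³; |3A| = 27.
Step 5: Check 27 ≤ 109.7600? Yes ✓.

K = 14/5, Plünnecke-Ruzsa bound K³|A| ≈ 109.7600, |3A| = 27, inequality holds.


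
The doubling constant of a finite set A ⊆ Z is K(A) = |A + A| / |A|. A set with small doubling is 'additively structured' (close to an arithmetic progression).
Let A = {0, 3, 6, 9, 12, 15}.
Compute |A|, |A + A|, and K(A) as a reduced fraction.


|A| = 6.
Compute A + A by enumerating all 36 pairs.
A + A = {0, 3, 6, 9, 12, 15, 18, 21, 24, 27, 30}, so |A + A| = 11.
K = |A + A| / |A| = 11/6 (already in lowest terms) ≈ 1.8333.
Reference: AP of size 6 gives K = 11/6 ≈ 1.8333; a fully generic set of size 6 gives K ≈ 3.5000.

|A| = 6, |A + A| = 11, K = 11/6.


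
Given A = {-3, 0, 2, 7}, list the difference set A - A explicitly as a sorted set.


A - A = {a - a' : a, a' ∈ A}.
Compute a - a' for each ordered pair (a, a'):
a = -3: -3--3=0, -3-0=-3, -3-2=-5, -3-7=-10
a = 0: 0--3=3, 0-0=0, 0-2=-2, 0-7=-7
a = 2: 2--3=5, 2-0=2, 2-2=0, 2-7=-5
a = 7: 7--3=10, 7-0=7, 7-2=5, 7-7=0
Collecting distinct values (and noting 0 appears from a-a):
A - A = {-10, -7, -5, -3, -2, 0, 2, 3, 5, 7, 10}
|A - A| = 11

A - A = {-10, -7, -5, -3, -2, 0, 2, 3, 5, 7, 10}


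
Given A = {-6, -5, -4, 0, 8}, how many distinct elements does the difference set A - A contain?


A - A = {a - a' : a, a' ∈ A}; |A| = 5.
Bounds: 2|A|-1 ≤ |A - A| ≤ |A|² - |A| + 1, i.e. 9 ≤ |A - A| ≤ 21.
Note: 0 ∈ A - A always (from a - a). The set is symmetric: if d ∈ A - A then -d ∈ A - A.
Enumerate nonzero differences d = a - a' with a > a' (then include -d):
Positive differences: {1, 2, 4, 5, 6, 8, 12, 13, 14}
Full difference set: {0} ∪ (positive diffs) ∪ (negative diffs).
|A - A| = 1 + 2·9 = 19 (matches direct enumeration: 19).

|A - A| = 19


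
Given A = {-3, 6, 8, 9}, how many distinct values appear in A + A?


A + A = {a + a' : a, a' ∈ A}; |A| = 4.
General bounds: 2|A| - 1 ≤ |A + A| ≤ |A|(|A|+1)/2, i.e. 7 ≤ |A + A| ≤ 10.
Lower bound 2|A|-1 is attained iff A is an arithmetic progression.
Enumerate sums a + a' for a ≤ a' (symmetric, so this suffices):
a = -3: -3+-3=-6, -3+6=3, -3+8=5, -3+9=6
a = 6: 6+6=12, 6+8=14, 6+9=15
a = 8: 8+8=16, 8+9=17
a = 9: 9+9=18
Distinct sums: {-6, 3, 5, 6, 12, 14, 15, 16, 17, 18}
|A + A| = 10

|A + A| = 10


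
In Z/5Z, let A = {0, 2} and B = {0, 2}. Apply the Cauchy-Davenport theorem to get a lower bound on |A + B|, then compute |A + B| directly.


Cauchy-Davenport: |A + B| ≥ min(p, |A| + |B| - 1) for A, B nonempty in Z/pZ.
|A| = 2, |B| = 2, p = 5.
CD lower bound = min(5, 2 + 2 - 1) = min(5, 3) = 3.
Compute A + B mod 5 directly:
a = 0: 0+0=0, 0+2=2
a = 2: 2+0=2, 2+2=4
A + B = {0, 2, 4}, so |A + B| = 3.
Verify: 3 ≥ 3? Yes ✓.

CD lower bound = 3, actual |A + B| = 3.


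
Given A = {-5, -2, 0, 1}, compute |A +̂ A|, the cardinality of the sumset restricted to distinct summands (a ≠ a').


Restricted sumset: A +̂ A = {a + a' : a ∈ A, a' ∈ A, a ≠ a'}.
Equivalently, take A + A and drop any sum 2a that is achievable ONLY as a + a for a ∈ A (i.e. sums representable only with equal summands).
Enumerate pairs (a, a') with a < a' (symmetric, so each unordered pair gives one sum; this covers all a ≠ a'):
  -5 + -2 = -7
  -5 + 0 = -5
  -5 + 1 = -4
  -2 + 0 = -2
  -2 + 1 = -1
  0 + 1 = 1
Collected distinct sums: {-7, -5, -4, -2, -1, 1}
|A +̂ A| = 6
(Reference bound: |A +̂ A| ≥ 2|A| - 3 for |A| ≥ 2, with |A| = 4 giving ≥ 5.)

|A +̂ A| = 6


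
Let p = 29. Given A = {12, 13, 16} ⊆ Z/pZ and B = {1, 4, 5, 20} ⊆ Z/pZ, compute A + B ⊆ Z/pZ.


Work in Z/29Z: reduce every sum a + b modulo 29.
Enumerate all 12 pairs:
a = 12: 12+1=13, 12+4=16, 12+5=17, 12+20=3
a = 13: 13+1=14, 13+4=17, 13+5=18, 13+20=4
a = 16: 16+1=17, 16+4=20, 16+5=21, 16+20=7
Distinct residues collected: {3, 4, 7, 13, 14, 16, 17, 18, 20, 21}
|A + B| = 10 (out of 29 total residues).

A + B = {3, 4, 7, 13, 14, 16, 17, 18, 20, 21}


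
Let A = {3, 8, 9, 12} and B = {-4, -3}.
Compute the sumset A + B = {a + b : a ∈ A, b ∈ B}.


A + B = {a + b : a ∈ A, b ∈ B}.
Enumerate all |A|·|B| = 4·2 = 8 pairs (a, b) and collect distinct sums.
a = 3: 3+-4=-1, 3+-3=0
a = 8: 8+-4=4, 8+-3=5
a = 9: 9+-4=5, 9+-3=6
a = 12: 12+-4=8, 12+-3=9
Collecting distinct sums: A + B = {-1, 0, 4, 5, 6, 8, 9}
|A + B| = 7

A + B = {-1, 0, 4, 5, 6, 8, 9}


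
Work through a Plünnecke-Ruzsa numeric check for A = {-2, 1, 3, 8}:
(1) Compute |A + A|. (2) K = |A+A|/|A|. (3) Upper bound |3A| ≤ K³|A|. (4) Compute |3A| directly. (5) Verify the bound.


|A| = 4.
Step 1: Compute A + A by enumerating all 16 pairs.
A + A = {-4, -1, 1, 2, 4, 6, 9, 11, 16}, so |A + A| = 9.
Step 2: Doubling constant K = |A + A|/|A| = 9/4 = 9/4 ≈ 2.2500.
Step 3: Plünnecke-Ruzsa gives |3A| ≤ K³·|A| = (2.2500)³ · 4 ≈ 45.5625.
Step 4: Compute 3A = A + A + A directly by enumerating all triples (a,b,c) ∈ A³; |3A| = 16.
Step 5: Check 16 ≤ 45.5625? Yes ✓.

K = 9/4, Plünnecke-Ruzsa bound K³|A| ≈ 45.5625, |3A| = 16, inequality holds.


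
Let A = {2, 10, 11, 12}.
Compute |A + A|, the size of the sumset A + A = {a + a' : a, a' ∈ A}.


A + A = {a + a' : a, a' ∈ A}; |A| = 4.
General bounds: 2|A| - 1 ≤ |A + A| ≤ |A|(|A|+1)/2, i.e. 7 ≤ |A + A| ≤ 10.
Lower bound 2|A|-1 is attained iff A is an arithmetic progression.
Enumerate sums a + a' for a ≤ a' (symmetric, so this suffices):
a = 2: 2+2=4, 2+10=12, 2+11=13, 2+12=14
a = 10: 10+10=20, 10+11=21, 10+12=22
a = 11: 11+11=22, 11+12=23
a = 12: 12+12=24
Distinct sums: {4, 12, 13, 14, 20, 21, 22, 23, 24}
|A + A| = 9

|A + A| = 9


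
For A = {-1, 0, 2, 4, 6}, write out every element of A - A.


A - A = {a - a' : a, a' ∈ A}.
Compute a - a' for each ordered pair (a, a'):
a = -1: -1--1=0, -1-0=-1, -1-2=-3, -1-4=-5, -1-6=-7
a = 0: 0--1=1, 0-0=0, 0-2=-2, 0-4=-4, 0-6=-6
a = 2: 2--1=3, 2-0=2, 2-2=0, 2-4=-2, 2-6=-4
a = 4: 4--1=5, 4-0=4, 4-2=2, 4-4=0, 4-6=-2
a = 6: 6--1=7, 6-0=6, 6-2=4, 6-4=2, 6-6=0
Collecting distinct values (and noting 0 appears from a-a):
A - A = {-7, -6, -5, -4, -3, -2, -1, 0, 1, 2, 3, 4, 5, 6, 7}
|A - A| = 15

A - A = {-7, -6, -5, -4, -3, -2, -1, 0, 1, 2, 3, 4, 5, 6, 7}


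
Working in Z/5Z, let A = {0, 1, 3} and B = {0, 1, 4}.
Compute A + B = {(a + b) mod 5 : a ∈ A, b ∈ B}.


Work in Z/5Z: reduce every sum a + b modulo 5.
Enumerate all 9 pairs:
a = 0: 0+0=0, 0+1=1, 0+4=4
a = 1: 1+0=1, 1+1=2, 1+4=0
a = 3: 3+0=3, 3+1=4, 3+4=2
Distinct residues collected: {0, 1, 2, 3, 4}
|A + B| = 5 (out of 5 total residues).

A + B = {0, 1, 2, 3, 4}


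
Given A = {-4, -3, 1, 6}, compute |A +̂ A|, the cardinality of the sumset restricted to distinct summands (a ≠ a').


Restricted sumset: A +̂ A = {a + a' : a ∈ A, a' ∈ A, a ≠ a'}.
Equivalently, take A + A and drop any sum 2a that is achievable ONLY as a + a for a ∈ A (i.e. sums representable only with equal summands).
Enumerate pairs (a, a') with a < a' (symmetric, so each unordered pair gives one sum; this covers all a ≠ a'):
  -4 + -3 = -7
  -4 + 1 = -3
  -4 + 6 = 2
  -3 + 1 = -2
  -3 + 6 = 3
  1 + 6 = 7
Collected distinct sums: {-7, -3, -2, 2, 3, 7}
|A +̂ A| = 6
(Reference bound: |A +̂ A| ≥ 2|A| - 3 for |A| ≥ 2, with |A| = 4 giving ≥ 5.)

|A +̂ A| = 6


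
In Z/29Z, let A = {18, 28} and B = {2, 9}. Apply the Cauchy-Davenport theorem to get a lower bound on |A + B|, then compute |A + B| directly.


Cauchy-Davenport: |A + B| ≥ min(p, |A| + |B| - 1) for A, B nonempty in Z/pZ.
|A| = 2, |B| = 2, p = 29.
CD lower bound = min(29, 2 + 2 - 1) = min(29, 3) = 3.
Compute A + B mod 29 directly:
a = 18: 18+2=20, 18+9=27
a = 28: 28+2=1, 28+9=8
A + B = {1, 8, 20, 27}, so |A + B| = 4.
Verify: 4 ≥ 3? Yes ✓.

CD lower bound = 3, actual |A + B| = 4.


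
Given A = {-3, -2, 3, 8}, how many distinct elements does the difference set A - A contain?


A - A = {a - a' : a, a' ∈ A}; |A| = 4.
Bounds: 2|A|-1 ≤ |A - A| ≤ |A|² - |A| + 1, i.e. 7 ≤ |A - A| ≤ 13.
Note: 0 ∈ A - A always (from a - a). The set is symmetric: if d ∈ A - A then -d ∈ A - A.
Enumerate nonzero differences d = a - a' with a > a' (then include -d):
Positive differences: {1, 5, 6, 10, 11}
Full difference set: {0} ∪ (positive diffs) ∪ (negative diffs).
|A - A| = 1 + 2·5 = 11 (matches direct enumeration: 11).

|A - A| = 11


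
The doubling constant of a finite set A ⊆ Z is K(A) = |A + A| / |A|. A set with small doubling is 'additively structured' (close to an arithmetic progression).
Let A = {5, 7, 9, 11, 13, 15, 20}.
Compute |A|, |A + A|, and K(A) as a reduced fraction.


|A| = 7.
Compute A + A by enumerating all 49 pairs.
A + A = {10, 12, 14, 16, 18, 20, 22, 24, 25, 26, 27, 28, 29, 30, 31, 33, 35, 40}, so |A + A| = 18.
K = |A + A| / |A| = 18/7 (already in lowest terms) ≈ 2.5714.
Reference: AP of size 7 gives K = 13/7 ≈ 1.8571; a fully generic set of size 7 gives K ≈ 4.0000.

|A| = 7, |A + A| = 18, K = 18/7.


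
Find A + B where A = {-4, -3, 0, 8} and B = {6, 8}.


A + B = {a + b : a ∈ A, b ∈ B}.
Enumerate all |A|·|B| = 4·2 = 8 pairs (a, b) and collect distinct sums.
a = -4: -4+6=2, -4+8=4
a = -3: -3+6=3, -3+8=5
a = 0: 0+6=6, 0+8=8
a = 8: 8+6=14, 8+8=16
Collecting distinct sums: A + B = {2, 3, 4, 5, 6, 8, 14, 16}
|A + B| = 8

A + B = {2, 3, 4, 5, 6, 8, 14, 16}


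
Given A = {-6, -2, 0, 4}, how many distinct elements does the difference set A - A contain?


A - A = {a - a' : a, a' ∈ A}; |A| = 4.
Bounds: 2|A|-1 ≤ |A - A| ≤ |A|² - |A| + 1, i.e. 7 ≤ |A - A| ≤ 13.
Note: 0 ∈ A - A always (from a - a). The set is symmetric: if d ∈ A - A then -d ∈ A - A.
Enumerate nonzero differences d = a - a' with a > a' (then include -d):
Positive differences: {2, 4, 6, 10}
Full difference set: {0} ∪ (positive diffs) ∪ (negative diffs).
|A - A| = 1 + 2·4 = 9 (matches direct enumeration: 9).

|A - A| = 9


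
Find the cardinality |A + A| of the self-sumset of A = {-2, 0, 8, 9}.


A + A = {a + a' : a, a' ∈ A}; |A| = 4.
General bounds: 2|A| - 1 ≤ |A + A| ≤ |A|(|A|+1)/2, i.e. 7 ≤ |A + A| ≤ 10.
Lower bound 2|A|-1 is attained iff A is an arithmetic progression.
Enumerate sums a + a' for a ≤ a' (symmetric, so this suffices):
a = -2: -2+-2=-4, -2+0=-2, -2+8=6, -2+9=7
a = 0: 0+0=0, 0+8=8, 0+9=9
a = 8: 8+8=16, 8+9=17
a = 9: 9+9=18
Distinct sums: {-4, -2, 0, 6, 7, 8, 9, 16, 17, 18}
|A + A| = 10

|A + A| = 10


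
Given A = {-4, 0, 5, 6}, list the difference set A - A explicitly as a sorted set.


A - A = {a - a' : a, a' ∈ A}.
Compute a - a' for each ordered pair (a, a'):
a = -4: -4--4=0, -4-0=-4, -4-5=-9, -4-6=-10
a = 0: 0--4=4, 0-0=0, 0-5=-5, 0-6=-6
a = 5: 5--4=9, 5-0=5, 5-5=0, 5-6=-1
a = 6: 6--4=10, 6-0=6, 6-5=1, 6-6=0
Collecting distinct values (and noting 0 appears from a-a):
A - A = {-10, -9, -6, -5, -4, -1, 0, 1, 4, 5, 6, 9, 10}
|A - A| = 13

A - A = {-10, -9, -6, -5, -4, -1, 0, 1, 4, 5, 6, 9, 10}


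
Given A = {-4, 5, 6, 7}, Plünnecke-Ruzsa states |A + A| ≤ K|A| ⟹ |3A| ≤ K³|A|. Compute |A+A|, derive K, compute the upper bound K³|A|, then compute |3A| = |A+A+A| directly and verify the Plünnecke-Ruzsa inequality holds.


|A| = 4.
Step 1: Compute A + A by enumerating all 16 pairs.
A + A = {-8, 1, 2, 3, 10, 11, 12, 13, 14}, so |A + A| = 9.
Step 2: Doubling constant K = |A + A|/|A| = 9/4 = 9/4 ≈ 2.2500.
Step 3: Plünnecke-Ruzsa gives |3A| ≤ K³·|A| = (2.2500)³ · 4 ≈ 45.5625.
Step 4: Compute 3A = A + A + A directly by enumerating all triples (a,b,c) ∈ A³; |3A| = 16.
Step 5: Check 16 ≤ 45.5625? Yes ✓.

K = 9/4, Plünnecke-Ruzsa bound K³|A| ≈ 45.5625, |3A| = 16, inequality holds.


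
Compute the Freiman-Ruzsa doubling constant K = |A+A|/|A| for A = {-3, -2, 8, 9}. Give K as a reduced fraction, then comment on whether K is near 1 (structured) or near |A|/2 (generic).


|A| = 4.
Compute A + A by enumerating all 16 pairs.
A + A = {-6, -5, -4, 5, 6, 7, 16, 17, 18}, so |A + A| = 9.
K = |A + A| / |A| = 9/4 (already in lowest terms) ≈ 2.2500.
Reference: AP of size 4 gives K = 7/4 ≈ 1.7500; a fully generic set of size 4 gives K ≈ 2.5000.

|A| = 4, |A + A| = 9, K = 9/4.


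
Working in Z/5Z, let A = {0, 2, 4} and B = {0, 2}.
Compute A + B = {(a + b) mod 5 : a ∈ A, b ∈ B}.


Work in Z/5Z: reduce every sum a + b modulo 5.
Enumerate all 6 pairs:
a = 0: 0+0=0, 0+2=2
a = 2: 2+0=2, 2+2=4
a = 4: 4+0=4, 4+2=1
Distinct residues collected: {0, 1, 2, 4}
|A + B| = 4 (out of 5 total residues).

A + B = {0, 1, 2, 4}


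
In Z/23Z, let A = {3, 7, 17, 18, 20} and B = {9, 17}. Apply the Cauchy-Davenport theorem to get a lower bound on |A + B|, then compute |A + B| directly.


Cauchy-Davenport: |A + B| ≥ min(p, |A| + |B| - 1) for A, B nonempty in Z/pZ.
|A| = 5, |B| = 2, p = 23.
CD lower bound = min(23, 5 + 2 - 1) = min(23, 6) = 6.
Compute A + B mod 23 directly:
a = 3: 3+9=12, 3+17=20
a = 7: 7+9=16, 7+17=1
a = 17: 17+9=3, 17+17=11
a = 18: 18+9=4, 18+17=12
a = 20: 20+9=6, 20+17=14
A + B = {1, 3, 4, 6, 11, 12, 14, 16, 20}, so |A + B| = 9.
Verify: 9 ≥ 6? Yes ✓.

CD lower bound = 6, actual |A + B| = 9.


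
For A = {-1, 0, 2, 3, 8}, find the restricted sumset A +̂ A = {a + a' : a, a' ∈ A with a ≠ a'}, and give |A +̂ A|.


Restricted sumset: A +̂ A = {a + a' : a ∈ A, a' ∈ A, a ≠ a'}.
Equivalently, take A + A and drop any sum 2a that is achievable ONLY as a + a for a ∈ A (i.e. sums representable only with equal summands).
Enumerate pairs (a, a') with a < a' (symmetric, so each unordered pair gives one sum; this covers all a ≠ a'):
  -1 + 0 = -1
  -1 + 2 = 1
  -1 + 3 = 2
  -1 + 8 = 7
  0 + 2 = 2
  0 + 3 = 3
  0 + 8 = 8
  2 + 3 = 5
  2 + 8 = 10
  3 + 8 = 11
Collected distinct sums: {-1, 1, 2, 3, 5, 7, 8, 10, 11}
|A +̂ A| = 9
(Reference bound: |A +̂ A| ≥ 2|A| - 3 for |A| ≥ 2, with |A| = 5 giving ≥ 7.)

|A +̂ A| = 9


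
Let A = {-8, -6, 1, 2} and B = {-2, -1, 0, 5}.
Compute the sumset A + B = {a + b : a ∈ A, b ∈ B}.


A + B = {a + b : a ∈ A, b ∈ B}.
Enumerate all |A|·|B| = 4·4 = 16 pairs (a, b) and collect distinct sums.
a = -8: -8+-2=-10, -8+-1=-9, -8+0=-8, -8+5=-3
a = -6: -6+-2=-8, -6+-1=-7, -6+0=-6, -6+5=-1
a = 1: 1+-2=-1, 1+-1=0, 1+0=1, 1+5=6
a = 2: 2+-2=0, 2+-1=1, 2+0=2, 2+5=7
Collecting distinct sums: A + B = {-10, -9, -8, -7, -6, -3, -1, 0, 1, 2, 6, 7}
|A + B| = 12

A + B = {-10, -9, -8, -7, -6, -3, -1, 0, 1, 2, 6, 7}


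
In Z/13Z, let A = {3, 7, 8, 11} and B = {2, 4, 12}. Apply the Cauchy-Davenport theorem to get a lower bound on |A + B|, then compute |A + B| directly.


Cauchy-Davenport: |A + B| ≥ min(p, |A| + |B| - 1) for A, B nonempty in Z/pZ.
|A| = 4, |B| = 3, p = 13.
CD lower bound = min(13, 4 + 3 - 1) = min(13, 6) = 6.
Compute A + B mod 13 directly:
a = 3: 3+2=5, 3+4=7, 3+12=2
a = 7: 7+2=9, 7+4=11, 7+12=6
a = 8: 8+2=10, 8+4=12, 8+12=7
a = 11: 11+2=0, 11+4=2, 11+12=10
A + B = {0, 2, 5, 6, 7, 9, 10, 11, 12}, so |A + B| = 9.
Verify: 9 ≥ 6? Yes ✓.

CD lower bound = 6, actual |A + B| = 9.


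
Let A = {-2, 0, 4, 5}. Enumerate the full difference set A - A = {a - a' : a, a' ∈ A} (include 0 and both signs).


A - A = {a - a' : a, a' ∈ A}.
Compute a - a' for each ordered pair (a, a'):
a = -2: -2--2=0, -2-0=-2, -2-4=-6, -2-5=-7
a = 0: 0--2=2, 0-0=0, 0-4=-4, 0-5=-5
a = 4: 4--2=6, 4-0=4, 4-4=0, 4-5=-1
a = 5: 5--2=7, 5-0=5, 5-4=1, 5-5=0
Collecting distinct values (and noting 0 appears from a-a):
A - A = {-7, -6, -5, -4, -2, -1, 0, 1, 2, 4, 5, 6, 7}
|A - A| = 13

A - A = {-7, -6, -5, -4, -2, -1, 0, 1, 2, 4, 5, 6, 7}


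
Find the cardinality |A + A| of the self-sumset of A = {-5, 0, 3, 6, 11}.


A + A = {a + a' : a, a' ∈ A}; |A| = 5.
General bounds: 2|A| - 1 ≤ |A + A| ≤ |A|(|A|+1)/2, i.e. 9 ≤ |A + A| ≤ 15.
Lower bound 2|A|-1 is attained iff A is an arithmetic progression.
Enumerate sums a + a' for a ≤ a' (symmetric, so this suffices):
a = -5: -5+-5=-10, -5+0=-5, -5+3=-2, -5+6=1, -5+11=6
a = 0: 0+0=0, 0+3=3, 0+6=6, 0+11=11
a = 3: 3+3=6, 3+6=9, 3+11=14
a = 6: 6+6=12, 6+11=17
a = 11: 11+11=22
Distinct sums: {-10, -5, -2, 0, 1, 3, 6, 9, 11, 12, 14, 17, 22}
|A + A| = 13

|A + A| = 13


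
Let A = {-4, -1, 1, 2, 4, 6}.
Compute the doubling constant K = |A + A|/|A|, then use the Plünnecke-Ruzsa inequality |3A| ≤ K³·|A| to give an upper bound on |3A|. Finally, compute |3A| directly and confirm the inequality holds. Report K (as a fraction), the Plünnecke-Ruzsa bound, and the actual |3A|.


|A| = 6.
Step 1: Compute A + A by enumerating all 36 pairs.
A + A = {-8, -5, -3, -2, 0, 1, 2, 3, 4, 5, 6, 7, 8, 10, 12}, so |A + A| = 15.
Step 2: Doubling constant K = |A + A|/|A| = 15/6 = 15/6 ≈ 2.5000.
Step 3: Plünnecke-Ruzsa gives |3A| ≤ K³·|A| = (2.5000)³ · 6 ≈ 93.7500.
Step 4: Compute 3A = A + A + A directly by enumerating all triples (a,b,c) ∈ A³; |3A| = 25.
Step 5: Check 25 ≤ 93.7500? Yes ✓.

K = 15/6, Plünnecke-Ruzsa bound K³|A| ≈ 93.7500, |3A| = 25, inequality holds.


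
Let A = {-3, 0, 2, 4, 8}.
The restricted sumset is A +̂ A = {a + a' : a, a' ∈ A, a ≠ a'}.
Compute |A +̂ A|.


Restricted sumset: A +̂ A = {a + a' : a ∈ A, a' ∈ A, a ≠ a'}.
Equivalently, take A + A and drop any sum 2a that is achievable ONLY as a + a for a ∈ A (i.e. sums representable only with equal summands).
Enumerate pairs (a, a') with a < a' (symmetric, so each unordered pair gives one sum; this covers all a ≠ a'):
  -3 + 0 = -3
  -3 + 2 = -1
  -3 + 4 = 1
  -3 + 8 = 5
  0 + 2 = 2
  0 + 4 = 4
  0 + 8 = 8
  2 + 4 = 6
  2 + 8 = 10
  4 + 8 = 12
Collected distinct sums: {-3, -1, 1, 2, 4, 5, 6, 8, 10, 12}
|A +̂ A| = 10
(Reference bound: |A +̂ A| ≥ 2|A| - 3 for |A| ≥ 2, with |A| = 5 giving ≥ 7.)

|A +̂ A| = 10


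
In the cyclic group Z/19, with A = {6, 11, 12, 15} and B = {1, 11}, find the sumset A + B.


Work in Z/19Z: reduce every sum a + b modulo 19.
Enumerate all 8 pairs:
a = 6: 6+1=7, 6+11=17
a = 11: 11+1=12, 11+11=3
a = 12: 12+1=13, 12+11=4
a = 15: 15+1=16, 15+11=7
Distinct residues collected: {3, 4, 7, 12, 13, 16, 17}
|A + B| = 7 (out of 19 total residues).

A + B = {3, 4, 7, 12, 13, 16, 17}


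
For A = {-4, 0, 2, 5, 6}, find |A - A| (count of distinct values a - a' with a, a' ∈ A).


A - A = {a - a' : a, a' ∈ A}; |A| = 5.
Bounds: 2|A|-1 ≤ |A - A| ≤ |A|² - |A| + 1, i.e. 9 ≤ |A - A| ≤ 21.
Note: 0 ∈ A - A always (from a - a). The set is symmetric: if d ∈ A - A then -d ∈ A - A.
Enumerate nonzero differences d = a - a' with a > a' (then include -d):
Positive differences: {1, 2, 3, 4, 5, 6, 9, 10}
Full difference set: {0} ∪ (positive diffs) ∪ (negative diffs).
|A - A| = 1 + 2·8 = 17 (matches direct enumeration: 17).

|A - A| = 17


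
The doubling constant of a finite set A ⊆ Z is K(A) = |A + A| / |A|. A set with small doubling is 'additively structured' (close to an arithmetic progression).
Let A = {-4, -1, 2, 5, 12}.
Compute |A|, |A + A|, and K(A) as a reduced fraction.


|A| = 5.
Compute A + A by enumerating all 25 pairs.
A + A = {-8, -5, -2, 1, 4, 7, 8, 10, 11, 14, 17, 24}, so |A + A| = 12.
K = |A + A| / |A| = 12/5 (already in lowest terms) ≈ 2.4000.
Reference: AP of size 5 gives K = 9/5 ≈ 1.8000; a fully generic set of size 5 gives K ≈ 3.0000.

|A| = 5, |A + A| = 12, K = 12/5.


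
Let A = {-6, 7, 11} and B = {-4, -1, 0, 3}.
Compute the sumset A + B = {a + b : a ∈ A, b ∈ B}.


A + B = {a + b : a ∈ A, b ∈ B}.
Enumerate all |A|·|B| = 3·4 = 12 pairs (a, b) and collect distinct sums.
a = -6: -6+-4=-10, -6+-1=-7, -6+0=-6, -6+3=-3
a = 7: 7+-4=3, 7+-1=6, 7+0=7, 7+3=10
a = 11: 11+-4=7, 11+-1=10, 11+0=11, 11+3=14
Collecting distinct sums: A + B = {-10, -7, -6, -3, 3, 6, 7, 10, 11, 14}
|A + B| = 10

A + B = {-10, -7, -6, -3, 3, 6, 7, 10, 11, 14}


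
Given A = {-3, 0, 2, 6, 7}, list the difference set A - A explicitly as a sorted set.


A - A = {a - a' : a, a' ∈ A}.
Compute a - a' for each ordered pair (a, a'):
a = -3: -3--3=0, -3-0=-3, -3-2=-5, -3-6=-9, -3-7=-10
a = 0: 0--3=3, 0-0=0, 0-2=-2, 0-6=-6, 0-7=-7
a = 2: 2--3=5, 2-0=2, 2-2=0, 2-6=-4, 2-7=-5
a = 6: 6--3=9, 6-0=6, 6-2=4, 6-6=0, 6-7=-1
a = 7: 7--3=10, 7-0=7, 7-2=5, 7-6=1, 7-7=0
Collecting distinct values (and noting 0 appears from a-a):
A - A = {-10, -9, -7, -6, -5, -4, -3, -2, -1, 0, 1, 2, 3, 4, 5, 6, 7, 9, 10}
|A - A| = 19

A - A = {-10, -9, -7, -6, -5, -4, -3, -2, -1, 0, 1, 2, 3, 4, 5, 6, 7, 9, 10}


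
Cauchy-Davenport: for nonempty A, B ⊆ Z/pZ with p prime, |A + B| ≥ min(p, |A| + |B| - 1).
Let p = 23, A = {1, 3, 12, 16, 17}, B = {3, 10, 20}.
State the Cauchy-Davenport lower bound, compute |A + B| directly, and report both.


Cauchy-Davenport: |A + B| ≥ min(p, |A| + |B| - 1) for A, B nonempty in Z/pZ.
|A| = 5, |B| = 3, p = 23.
CD lower bound = min(23, 5 + 3 - 1) = min(23, 7) = 7.
Compute A + B mod 23 directly:
a = 1: 1+3=4, 1+10=11, 1+20=21
a = 3: 3+3=6, 3+10=13, 3+20=0
a = 12: 12+3=15, 12+10=22, 12+20=9
a = 16: 16+3=19, 16+10=3, 16+20=13
a = 17: 17+3=20, 17+10=4, 17+20=14
A + B = {0, 3, 4, 6, 9, 11, 13, 14, 15, 19, 20, 21, 22}, so |A + B| = 13.
Verify: 13 ≥ 7? Yes ✓.

CD lower bound = 7, actual |A + B| = 13.


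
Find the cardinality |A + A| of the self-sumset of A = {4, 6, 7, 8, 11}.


A + A = {a + a' : a, a' ∈ A}; |A| = 5.
General bounds: 2|A| - 1 ≤ |A + A| ≤ |A|(|A|+1)/2, i.e. 9 ≤ |A + A| ≤ 15.
Lower bound 2|A|-1 is attained iff A is an arithmetic progression.
Enumerate sums a + a' for a ≤ a' (symmetric, so this suffices):
a = 4: 4+4=8, 4+6=10, 4+7=11, 4+8=12, 4+11=15
a = 6: 6+6=12, 6+7=13, 6+8=14, 6+11=17
a = 7: 7+7=14, 7+8=15, 7+11=18
a = 8: 8+8=16, 8+11=19
a = 11: 11+11=22
Distinct sums: {8, 10, 11, 12, 13, 14, 15, 16, 17, 18, 19, 22}
|A + A| = 12

|A + A| = 12


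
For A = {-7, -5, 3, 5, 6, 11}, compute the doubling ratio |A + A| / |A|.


|A| = 6.
Compute A + A by enumerating all 36 pairs.
A + A = {-14, -12, -10, -4, -2, -1, 0, 1, 4, 6, 8, 9, 10, 11, 12, 14, 16, 17, 22}, so |A + A| = 19.
K = |A + A| / |A| = 19/6 (already in lowest terms) ≈ 3.1667.
Reference: AP of size 6 gives K = 11/6 ≈ 1.8333; a fully generic set of size 6 gives K ≈ 3.5000.

|A| = 6, |A + A| = 19, K = 19/6.


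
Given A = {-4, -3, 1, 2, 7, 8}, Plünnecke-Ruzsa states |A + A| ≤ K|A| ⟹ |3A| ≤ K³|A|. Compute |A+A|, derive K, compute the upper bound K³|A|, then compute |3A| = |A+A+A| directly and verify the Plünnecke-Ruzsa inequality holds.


|A| = 6.
Step 1: Compute A + A by enumerating all 36 pairs.
A + A = {-8, -7, -6, -3, -2, -1, 2, 3, 4, 5, 8, 9, 10, 14, 15, 16}, so |A + A| = 16.
Step 2: Doubling constant K = |A + A|/|A| = 16/6 = 16/6 ≈ 2.6667.
Step 3: Plünnecke-Ruzsa gives |3A| ≤ K³·|A| = (2.6667)³ · 6 ≈ 113.7778.
Step 4: Compute 3A = A + A + A directly by enumerating all triples (a,b,c) ∈ A³; |3A| = 31.
Step 5: Check 31 ≤ 113.7778? Yes ✓.

K = 16/6, Plünnecke-Ruzsa bound K³|A| ≈ 113.7778, |3A| = 31, inequality holds.


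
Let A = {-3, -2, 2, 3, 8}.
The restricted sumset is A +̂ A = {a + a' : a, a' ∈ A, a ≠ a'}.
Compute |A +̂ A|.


Restricted sumset: A +̂ A = {a + a' : a ∈ A, a' ∈ A, a ≠ a'}.
Equivalently, take A + A and drop any sum 2a that is achievable ONLY as a + a for a ∈ A (i.e. sums representable only with equal summands).
Enumerate pairs (a, a') with a < a' (symmetric, so each unordered pair gives one sum; this covers all a ≠ a'):
  -3 + -2 = -5
  -3 + 2 = -1
  -3 + 3 = 0
  -3 + 8 = 5
  -2 + 2 = 0
  -2 + 3 = 1
  -2 + 8 = 6
  2 + 3 = 5
  2 + 8 = 10
  3 + 8 = 11
Collected distinct sums: {-5, -1, 0, 1, 5, 6, 10, 11}
|A +̂ A| = 8
(Reference bound: |A +̂ A| ≥ 2|A| - 3 for |A| ≥ 2, with |A| = 5 giving ≥ 7.)

|A +̂ A| = 8


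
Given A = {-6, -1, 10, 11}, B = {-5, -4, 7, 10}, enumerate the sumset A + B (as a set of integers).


A + B = {a + b : a ∈ A, b ∈ B}.
Enumerate all |A|·|B| = 4·4 = 16 pairs (a, b) and collect distinct sums.
a = -6: -6+-5=-11, -6+-4=-10, -6+7=1, -6+10=4
a = -1: -1+-5=-6, -1+-4=-5, -1+7=6, -1+10=9
a = 10: 10+-5=5, 10+-4=6, 10+7=17, 10+10=20
a = 11: 11+-5=6, 11+-4=7, 11+7=18, 11+10=21
Collecting distinct sums: A + B = {-11, -10, -6, -5, 1, 4, 5, 6, 7, 9, 17, 18, 20, 21}
|A + B| = 14

A + B = {-11, -10, -6, -5, 1, 4, 5, 6, 7, 9, 17, 18, 20, 21}


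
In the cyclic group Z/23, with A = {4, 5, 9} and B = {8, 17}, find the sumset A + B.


Work in Z/23Z: reduce every sum a + b modulo 23.
Enumerate all 6 pairs:
a = 4: 4+8=12, 4+17=21
a = 5: 5+8=13, 5+17=22
a = 9: 9+8=17, 9+17=3
Distinct residues collected: {3, 12, 13, 17, 21, 22}
|A + B| = 6 (out of 23 total residues).

A + B = {3, 12, 13, 17, 21, 22}


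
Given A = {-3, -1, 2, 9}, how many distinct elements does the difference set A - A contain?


A - A = {a - a' : a, a' ∈ A}; |A| = 4.
Bounds: 2|A|-1 ≤ |A - A| ≤ |A|² - |A| + 1, i.e. 7 ≤ |A - A| ≤ 13.
Note: 0 ∈ A - A always (from a - a). The set is symmetric: if d ∈ A - A then -d ∈ A - A.
Enumerate nonzero differences d = a - a' with a > a' (then include -d):
Positive differences: {2, 3, 5, 7, 10, 12}
Full difference set: {0} ∪ (positive diffs) ∪ (negative diffs).
|A - A| = 1 + 2·6 = 13 (matches direct enumeration: 13).

|A - A| = 13


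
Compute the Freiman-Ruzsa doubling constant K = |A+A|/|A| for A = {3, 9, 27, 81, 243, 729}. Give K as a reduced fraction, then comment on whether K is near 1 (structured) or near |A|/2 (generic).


|A| = 6.
Compute A + A by enumerating all 36 pairs.
A + A = {6, 12, 18, 30, 36, 54, 84, 90, 108, 162, 246, 252, 270, 324, 486, 732, 738, 756, 810, 972, 1458}, so |A + A| = 21.
K = |A + A| / |A| = 21/6 = 7/2 ≈ 3.5000.
Reference: AP of size 6 gives K = 11/6 ≈ 1.8333; a fully generic set of size 6 gives K ≈ 3.5000.

|A| = 6, |A + A| = 21, K = 21/6 = 7/2.


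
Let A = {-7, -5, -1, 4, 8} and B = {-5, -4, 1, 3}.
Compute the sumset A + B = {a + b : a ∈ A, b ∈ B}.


A + B = {a + b : a ∈ A, b ∈ B}.
Enumerate all |A|·|B| = 5·4 = 20 pairs (a, b) and collect distinct sums.
a = -7: -7+-5=-12, -7+-4=-11, -7+1=-6, -7+3=-4
a = -5: -5+-5=-10, -5+-4=-9, -5+1=-4, -5+3=-2
a = -1: -1+-5=-6, -1+-4=-5, -1+1=0, -1+3=2
a = 4: 4+-5=-1, 4+-4=0, 4+1=5, 4+3=7
a = 8: 8+-5=3, 8+-4=4, 8+1=9, 8+3=11
Collecting distinct sums: A + B = {-12, -11, -10, -9, -6, -5, -4, -2, -1, 0, 2, 3, 4, 5, 7, 9, 11}
|A + B| = 17

A + B = {-12, -11, -10, -9, -6, -5, -4, -2, -1, 0, 2, 3, 4, 5, 7, 9, 11}


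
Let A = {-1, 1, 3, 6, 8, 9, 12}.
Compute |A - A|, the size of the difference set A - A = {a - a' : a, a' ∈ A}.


A - A = {a - a' : a, a' ∈ A}; |A| = 7.
Bounds: 2|A|-1 ≤ |A - A| ≤ |A|² - |A| + 1, i.e. 13 ≤ |A - A| ≤ 43.
Note: 0 ∈ A - A always (from a - a). The set is symmetric: if d ∈ A - A then -d ∈ A - A.
Enumerate nonzero differences d = a - a' with a > a' (then include -d):
Positive differences: {1, 2, 3, 4, 5, 6, 7, 8, 9, 10, 11, 13}
Full difference set: {0} ∪ (positive diffs) ∪ (negative diffs).
|A - A| = 1 + 2·12 = 25 (matches direct enumeration: 25).

|A - A| = 25


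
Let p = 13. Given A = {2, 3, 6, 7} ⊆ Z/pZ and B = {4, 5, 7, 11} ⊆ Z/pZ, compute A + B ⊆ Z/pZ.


Work in Z/13Z: reduce every sum a + b modulo 13.
Enumerate all 16 pairs:
a = 2: 2+4=6, 2+5=7, 2+7=9, 2+11=0
a = 3: 3+4=7, 3+5=8, 3+7=10, 3+11=1
a = 6: 6+4=10, 6+5=11, 6+7=0, 6+11=4
a = 7: 7+4=11, 7+5=12, 7+7=1, 7+11=5
Distinct residues collected: {0, 1, 4, 5, 6, 7, 8, 9, 10, 11, 12}
|A + B| = 11 (out of 13 total residues).

A + B = {0, 1, 4, 5, 6, 7, 8, 9, 10, 11, 12}


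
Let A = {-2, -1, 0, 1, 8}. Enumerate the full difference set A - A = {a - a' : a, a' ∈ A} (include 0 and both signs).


A - A = {a - a' : a, a' ∈ A}.
Compute a - a' for each ordered pair (a, a'):
a = -2: -2--2=0, -2--1=-1, -2-0=-2, -2-1=-3, -2-8=-10
a = -1: -1--2=1, -1--1=0, -1-0=-1, -1-1=-2, -1-8=-9
a = 0: 0--2=2, 0--1=1, 0-0=0, 0-1=-1, 0-8=-8
a = 1: 1--2=3, 1--1=2, 1-0=1, 1-1=0, 1-8=-7
a = 8: 8--2=10, 8--1=9, 8-0=8, 8-1=7, 8-8=0
Collecting distinct values (and noting 0 appears from a-a):
A - A = {-10, -9, -8, -7, -3, -2, -1, 0, 1, 2, 3, 7, 8, 9, 10}
|A - A| = 15

A - A = {-10, -9, -8, -7, -3, -2, -1, 0, 1, 2, 3, 7, 8, 9, 10}


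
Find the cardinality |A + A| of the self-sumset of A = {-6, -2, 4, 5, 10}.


A + A = {a + a' : a, a' ∈ A}; |A| = 5.
General bounds: 2|A| - 1 ≤ |A + A| ≤ |A|(|A|+1)/2, i.e. 9 ≤ |A + A| ≤ 15.
Lower bound 2|A|-1 is attained iff A is an arithmetic progression.
Enumerate sums a + a' for a ≤ a' (symmetric, so this suffices):
a = -6: -6+-6=-12, -6+-2=-8, -6+4=-2, -6+5=-1, -6+10=4
a = -2: -2+-2=-4, -2+4=2, -2+5=3, -2+10=8
a = 4: 4+4=8, 4+5=9, 4+10=14
a = 5: 5+5=10, 5+10=15
a = 10: 10+10=20
Distinct sums: {-12, -8, -4, -2, -1, 2, 3, 4, 8, 9, 10, 14, 15, 20}
|A + A| = 14

|A + A| = 14


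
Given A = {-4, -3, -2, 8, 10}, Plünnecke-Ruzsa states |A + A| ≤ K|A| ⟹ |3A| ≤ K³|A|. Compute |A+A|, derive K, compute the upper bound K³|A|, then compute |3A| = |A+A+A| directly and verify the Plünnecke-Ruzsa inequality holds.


|A| = 5.
Step 1: Compute A + A by enumerating all 25 pairs.
A + A = {-8, -7, -6, -5, -4, 4, 5, 6, 7, 8, 16, 18, 20}, so |A + A| = 13.
Step 2: Doubling constant K = |A + A|/|A| = 13/5 = 13/5 ≈ 2.6000.
Step 3: Plünnecke-Ruzsa gives |3A| ≤ K³·|A| = (2.6000)³ · 5 ≈ 87.8800.
Step 4: Compute 3A = A + A + A directly by enumerating all triples (a,b,c) ∈ A³; |3A| = 25.
Step 5: Check 25 ≤ 87.8800? Yes ✓.

K = 13/5, Plünnecke-Ruzsa bound K³|A| ≈ 87.8800, |3A| = 25, inequality holds.


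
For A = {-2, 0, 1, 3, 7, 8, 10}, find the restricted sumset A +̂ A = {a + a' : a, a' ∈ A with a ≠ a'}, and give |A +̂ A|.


Restricted sumset: A +̂ A = {a + a' : a ∈ A, a' ∈ A, a ≠ a'}.
Equivalently, take A + A and drop any sum 2a that is achievable ONLY as a + a for a ∈ A (i.e. sums representable only with equal summands).
Enumerate pairs (a, a') with a < a' (symmetric, so each unordered pair gives one sum; this covers all a ≠ a'):
  -2 + 0 = -2
  -2 + 1 = -1
  -2 + 3 = 1
  -2 + 7 = 5
  -2 + 8 = 6
  -2 + 10 = 8
  0 + 1 = 1
  0 + 3 = 3
  0 + 7 = 7
  0 + 8 = 8
  0 + 10 = 10
  1 + 3 = 4
  1 + 7 = 8
  1 + 8 = 9
  1 + 10 = 11
  3 + 7 = 10
  3 + 8 = 11
  3 + 10 = 13
  7 + 8 = 15
  7 + 10 = 17
  8 + 10 = 18
Collected distinct sums: {-2, -1, 1, 3, 4, 5, 6, 7, 8, 9, 10, 11, 13, 15, 17, 18}
|A +̂ A| = 16
(Reference bound: |A +̂ A| ≥ 2|A| - 3 for |A| ≥ 2, with |A| = 7 giving ≥ 11.)

|A +̂ A| = 16


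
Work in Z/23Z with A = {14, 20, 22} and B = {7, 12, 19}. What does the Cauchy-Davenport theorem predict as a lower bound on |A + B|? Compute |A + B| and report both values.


Cauchy-Davenport: |A + B| ≥ min(p, |A| + |B| - 1) for A, B nonempty in Z/pZ.
|A| = 3, |B| = 3, p = 23.
CD lower bound = min(23, 3 + 3 - 1) = min(23, 5) = 5.
Compute A + B mod 23 directly:
a = 14: 14+7=21, 14+12=3, 14+19=10
a = 20: 20+7=4, 20+12=9, 20+19=16
a = 22: 22+7=6, 22+12=11, 22+19=18
A + B = {3, 4, 6, 9, 10, 11, 16, 18, 21}, so |A + B| = 9.
Verify: 9 ≥ 5? Yes ✓.

CD lower bound = 5, actual |A + B| = 9.


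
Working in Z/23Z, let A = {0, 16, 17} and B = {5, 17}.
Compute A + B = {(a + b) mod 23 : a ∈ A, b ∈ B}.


Work in Z/23Z: reduce every sum a + b modulo 23.
Enumerate all 6 pairs:
a = 0: 0+5=5, 0+17=17
a = 16: 16+5=21, 16+17=10
a = 17: 17+5=22, 17+17=11
Distinct residues collected: {5, 10, 11, 17, 21, 22}
|A + B| = 6 (out of 23 total residues).

A + B = {5, 10, 11, 17, 21, 22}


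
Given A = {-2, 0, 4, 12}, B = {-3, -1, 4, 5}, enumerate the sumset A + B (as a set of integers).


A + B = {a + b : a ∈ A, b ∈ B}.
Enumerate all |A|·|B| = 4·4 = 16 pairs (a, b) and collect distinct sums.
a = -2: -2+-3=-5, -2+-1=-3, -2+4=2, -2+5=3
a = 0: 0+-3=-3, 0+-1=-1, 0+4=4, 0+5=5
a = 4: 4+-3=1, 4+-1=3, 4+4=8, 4+5=9
a = 12: 12+-3=9, 12+-1=11, 12+4=16, 12+5=17
Collecting distinct sums: A + B = {-5, -3, -1, 1, 2, 3, 4, 5, 8, 9, 11, 16, 17}
|A + B| = 13

A + B = {-5, -3, -1, 1, 2, 3, 4, 5, 8, 9, 11, 16, 17}


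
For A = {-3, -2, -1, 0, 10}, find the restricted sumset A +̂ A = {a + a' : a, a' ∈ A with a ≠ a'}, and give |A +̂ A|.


Restricted sumset: A +̂ A = {a + a' : a ∈ A, a' ∈ A, a ≠ a'}.
Equivalently, take A + A and drop any sum 2a that is achievable ONLY as a + a for a ∈ A (i.e. sums representable only with equal summands).
Enumerate pairs (a, a') with a < a' (symmetric, so each unordered pair gives one sum; this covers all a ≠ a'):
  -3 + -2 = -5
  -3 + -1 = -4
  -3 + 0 = -3
  -3 + 10 = 7
  -2 + -1 = -3
  -2 + 0 = -2
  -2 + 10 = 8
  -1 + 0 = -1
  -1 + 10 = 9
  0 + 10 = 10
Collected distinct sums: {-5, -4, -3, -2, -1, 7, 8, 9, 10}
|A +̂ A| = 9
(Reference bound: |A +̂ A| ≥ 2|A| - 3 for |A| ≥ 2, with |A| = 5 giving ≥ 7.)

|A +̂ A| = 9


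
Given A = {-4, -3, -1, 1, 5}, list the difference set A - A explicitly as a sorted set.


A - A = {a - a' : a, a' ∈ A}.
Compute a - a' for each ordered pair (a, a'):
a = -4: -4--4=0, -4--3=-1, -4--1=-3, -4-1=-5, -4-5=-9
a = -3: -3--4=1, -3--3=0, -3--1=-2, -3-1=-4, -3-5=-8
a = -1: -1--4=3, -1--3=2, -1--1=0, -1-1=-2, -1-5=-6
a = 1: 1--4=5, 1--3=4, 1--1=2, 1-1=0, 1-5=-4
a = 5: 5--4=9, 5--3=8, 5--1=6, 5-1=4, 5-5=0
Collecting distinct values (and noting 0 appears from a-a):
A - A = {-9, -8, -6, -5, -4, -3, -2, -1, 0, 1, 2, 3, 4, 5, 6, 8, 9}
|A - A| = 17

A - A = {-9, -8, -6, -5, -4, -3, -2, -1, 0, 1, 2, 3, 4, 5, 6, 8, 9}


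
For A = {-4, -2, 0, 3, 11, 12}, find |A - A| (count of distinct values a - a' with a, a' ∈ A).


A - A = {a - a' : a, a' ∈ A}; |A| = 6.
Bounds: 2|A|-1 ≤ |A - A| ≤ |A|² - |A| + 1, i.e. 11 ≤ |A - A| ≤ 31.
Note: 0 ∈ A - A always (from a - a). The set is symmetric: if d ∈ A - A then -d ∈ A - A.
Enumerate nonzero differences d = a - a' with a > a' (then include -d):
Positive differences: {1, 2, 3, 4, 5, 7, 8, 9, 11, 12, 13, 14, 15, 16}
Full difference set: {0} ∪ (positive diffs) ∪ (negative diffs).
|A - A| = 1 + 2·14 = 29 (matches direct enumeration: 29).

|A - A| = 29


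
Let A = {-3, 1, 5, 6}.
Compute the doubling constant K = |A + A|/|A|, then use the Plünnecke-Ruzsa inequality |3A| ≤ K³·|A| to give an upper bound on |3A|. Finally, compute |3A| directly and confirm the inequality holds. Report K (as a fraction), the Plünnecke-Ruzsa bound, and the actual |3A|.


|A| = 4.
Step 1: Compute A + A by enumerating all 16 pairs.
A + A = {-6, -2, 2, 3, 6, 7, 10, 11, 12}, so |A + A| = 9.
Step 2: Doubling constant K = |A + A|/|A| = 9/4 = 9/4 ≈ 2.2500.
Step 3: Plünnecke-Ruzsa gives |3A| ≤ K³·|A| = (2.2500)³ · 4 ≈ 45.5625.
Step 4: Compute 3A = A + A + A directly by enumerating all triples (a,b,c) ∈ A³; |3A| = 16.
Step 5: Check 16 ≤ 45.5625? Yes ✓.

K = 9/4, Plünnecke-Ruzsa bound K³|A| ≈ 45.5625, |3A| = 16, inequality holds.


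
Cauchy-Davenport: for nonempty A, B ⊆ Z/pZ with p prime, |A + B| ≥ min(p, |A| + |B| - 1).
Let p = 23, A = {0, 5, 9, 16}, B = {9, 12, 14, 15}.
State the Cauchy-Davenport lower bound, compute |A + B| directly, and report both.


Cauchy-Davenport: |A + B| ≥ min(p, |A| + |B| - 1) for A, B nonempty in Z/pZ.
|A| = 4, |B| = 4, p = 23.
CD lower bound = min(23, 4 + 4 - 1) = min(23, 7) = 7.
Compute A + B mod 23 directly:
a = 0: 0+9=9, 0+12=12, 0+14=14, 0+15=15
a = 5: 5+9=14, 5+12=17, 5+14=19, 5+15=20
a = 9: 9+9=18, 9+12=21, 9+14=0, 9+15=1
a = 16: 16+9=2, 16+12=5, 16+14=7, 16+15=8
A + B = {0, 1, 2, 5, 7, 8, 9, 12, 14, 15, 17, 18, 19, 20, 21}, so |A + B| = 15.
Verify: 15 ≥ 7? Yes ✓.

CD lower bound = 7, actual |A + B| = 15.


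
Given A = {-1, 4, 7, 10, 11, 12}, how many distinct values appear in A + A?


A + A = {a + a' : a, a' ∈ A}; |A| = 6.
General bounds: 2|A| - 1 ≤ |A + A| ≤ |A|(|A|+1)/2, i.e. 11 ≤ |A + A| ≤ 21.
Lower bound 2|A|-1 is attained iff A is an arithmetic progression.
Enumerate sums a + a' for a ≤ a' (symmetric, so this suffices):
a = -1: -1+-1=-2, -1+4=3, -1+7=6, -1+10=9, -1+11=10, -1+12=11
a = 4: 4+4=8, 4+7=11, 4+10=14, 4+11=15, 4+12=16
a = 7: 7+7=14, 7+10=17, 7+11=18, 7+12=19
a = 10: 10+10=20, 10+11=21, 10+12=22
a = 11: 11+11=22, 11+12=23
a = 12: 12+12=24
Distinct sums: {-2, 3, 6, 8, 9, 10, 11, 14, 15, 16, 17, 18, 19, 20, 21, 22, 23, 24}
|A + A| = 18

|A + A| = 18


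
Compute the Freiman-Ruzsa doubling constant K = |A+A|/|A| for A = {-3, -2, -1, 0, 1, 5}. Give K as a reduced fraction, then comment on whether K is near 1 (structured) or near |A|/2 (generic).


|A| = 6.
Compute A + A by enumerating all 36 pairs.
A + A = {-6, -5, -4, -3, -2, -1, 0, 1, 2, 3, 4, 5, 6, 10}, so |A + A| = 14.
K = |A + A| / |A| = 14/6 = 7/3 ≈ 2.3333.
Reference: AP of size 6 gives K = 11/6 ≈ 1.8333; a fully generic set of size 6 gives K ≈ 3.5000.

|A| = 6, |A + A| = 14, K = 14/6 = 7/3.


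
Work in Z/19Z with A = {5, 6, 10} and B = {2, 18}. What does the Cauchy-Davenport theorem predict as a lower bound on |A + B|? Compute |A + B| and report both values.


Cauchy-Davenport: |A + B| ≥ min(p, |A| + |B| - 1) for A, B nonempty in Z/pZ.
|A| = 3, |B| = 2, p = 19.
CD lower bound = min(19, 3 + 2 - 1) = min(19, 4) = 4.
Compute A + B mod 19 directly:
a = 5: 5+2=7, 5+18=4
a = 6: 6+2=8, 6+18=5
a = 10: 10+2=12, 10+18=9
A + B = {4, 5, 7, 8, 9, 12}, so |A + B| = 6.
Verify: 6 ≥ 4? Yes ✓.

CD lower bound = 4, actual |A + B| = 6.


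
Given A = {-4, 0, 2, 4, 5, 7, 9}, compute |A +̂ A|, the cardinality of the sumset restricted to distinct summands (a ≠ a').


Restricted sumset: A +̂ A = {a + a' : a ∈ A, a' ∈ A, a ≠ a'}.
Equivalently, take A + A and drop any sum 2a that is achievable ONLY as a + a for a ∈ A (i.e. sums representable only with equal summands).
Enumerate pairs (a, a') with a < a' (symmetric, so each unordered pair gives one sum; this covers all a ≠ a'):
  -4 + 0 = -4
  -4 + 2 = -2
  -4 + 4 = 0
  -4 + 5 = 1
  -4 + 7 = 3
  -4 + 9 = 5
  0 + 2 = 2
  0 + 4 = 4
  0 + 5 = 5
  0 + 7 = 7
  0 + 9 = 9
  2 + 4 = 6
  2 + 5 = 7
  2 + 7 = 9
  2 + 9 = 11
  4 + 5 = 9
  4 + 7 = 11
  4 + 9 = 13
  5 + 7 = 12
  5 + 9 = 14
  7 + 9 = 16
Collected distinct sums: {-4, -2, 0, 1, 2, 3, 4, 5, 6, 7, 9, 11, 12, 13, 14, 16}
|A +̂ A| = 16
(Reference bound: |A +̂ A| ≥ 2|A| - 3 for |A| ≥ 2, with |A| = 7 giving ≥ 11.)

|A +̂ A| = 16


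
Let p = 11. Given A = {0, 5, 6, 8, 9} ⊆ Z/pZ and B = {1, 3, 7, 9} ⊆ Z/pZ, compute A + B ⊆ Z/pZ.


Work in Z/11Z: reduce every sum a + b modulo 11.
Enumerate all 20 pairs:
a = 0: 0+1=1, 0+3=3, 0+7=7, 0+9=9
a = 5: 5+1=6, 5+3=8, 5+7=1, 5+9=3
a = 6: 6+1=7, 6+3=9, 6+7=2, 6+9=4
a = 8: 8+1=9, 8+3=0, 8+7=4, 8+9=6
a = 9: 9+1=10, 9+3=1, 9+7=5, 9+9=7
Distinct residues collected: {0, 1, 2, 3, 4, 5, 6, 7, 8, 9, 10}
|A + B| = 11 (out of 11 total residues).

A + B = {0, 1, 2, 3, 4, 5, 6, 7, 8, 9, 10}
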